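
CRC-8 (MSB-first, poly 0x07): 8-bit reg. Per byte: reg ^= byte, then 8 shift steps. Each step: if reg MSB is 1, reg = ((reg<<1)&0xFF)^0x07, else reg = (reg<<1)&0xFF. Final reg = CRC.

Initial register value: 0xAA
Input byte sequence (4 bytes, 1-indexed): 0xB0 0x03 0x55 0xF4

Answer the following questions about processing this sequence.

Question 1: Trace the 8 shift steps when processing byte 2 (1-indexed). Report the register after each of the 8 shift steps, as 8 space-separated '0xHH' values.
After byte 1 (0xB0): reg=0x46
Register before byte 2: 0x46
After XOR with byte 0x03: 0x45

Answer: 0x8A 0x13 0x26 0x4C 0x98 0x37 0x6E 0xDC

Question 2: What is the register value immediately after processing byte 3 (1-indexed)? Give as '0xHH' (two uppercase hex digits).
Answer: 0xB6

Derivation:
After byte 1 (0xB0): reg=0x46
After byte 2 (0x03): reg=0xDC
After byte 3 (0x55): reg=0xB6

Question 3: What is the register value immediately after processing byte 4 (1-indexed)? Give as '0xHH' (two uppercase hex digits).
Answer: 0xC9

Derivation:
After byte 1 (0xB0): reg=0x46
After byte 2 (0x03): reg=0xDC
After byte 3 (0x55): reg=0xB6
After byte 4 (0xF4): reg=0xC9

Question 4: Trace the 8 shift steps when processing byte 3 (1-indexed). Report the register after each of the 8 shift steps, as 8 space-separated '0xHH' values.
After byte 1 (0xB0): reg=0x46
After byte 2 (0x03): reg=0xDC
Register before byte 3: 0xDC
After XOR with byte 0x55: 0x89

Answer: 0x15 0x2A 0x54 0xA8 0x57 0xAE 0x5B 0xB6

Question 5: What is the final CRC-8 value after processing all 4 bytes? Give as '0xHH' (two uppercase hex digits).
Answer: 0xC9

Derivation:
After byte 1 (0xB0): reg=0x46
After byte 2 (0x03): reg=0xDC
After byte 3 (0x55): reg=0xB6
After byte 4 (0xF4): reg=0xC9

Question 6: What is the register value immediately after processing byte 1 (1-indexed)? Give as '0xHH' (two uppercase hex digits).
Answer: 0x46

Derivation:
After byte 1 (0xB0): reg=0x46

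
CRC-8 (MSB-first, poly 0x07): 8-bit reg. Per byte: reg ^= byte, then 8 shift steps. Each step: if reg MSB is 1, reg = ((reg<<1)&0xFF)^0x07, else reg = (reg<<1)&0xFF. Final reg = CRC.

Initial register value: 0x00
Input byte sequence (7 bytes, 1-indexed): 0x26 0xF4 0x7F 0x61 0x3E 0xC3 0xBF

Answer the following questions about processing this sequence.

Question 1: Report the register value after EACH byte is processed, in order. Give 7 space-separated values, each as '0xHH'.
0xF2 0x12 0x04 0x3C 0x0E 0x6D 0x30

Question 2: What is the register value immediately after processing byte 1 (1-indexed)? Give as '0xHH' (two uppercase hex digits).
Answer: 0xF2

Derivation:
After byte 1 (0x26): reg=0xF2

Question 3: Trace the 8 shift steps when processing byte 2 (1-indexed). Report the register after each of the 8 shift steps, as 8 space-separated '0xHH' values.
After byte 1 (0x26): reg=0xF2
Register before byte 2: 0xF2
After XOR with byte 0xF4: 0x06

Answer: 0x0C 0x18 0x30 0x60 0xC0 0x87 0x09 0x12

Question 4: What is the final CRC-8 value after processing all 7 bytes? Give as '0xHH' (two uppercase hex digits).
Answer: 0x30

Derivation:
After byte 1 (0x26): reg=0xF2
After byte 2 (0xF4): reg=0x12
After byte 3 (0x7F): reg=0x04
After byte 4 (0x61): reg=0x3C
After byte 5 (0x3E): reg=0x0E
After byte 6 (0xC3): reg=0x6D
After byte 7 (0xBF): reg=0x30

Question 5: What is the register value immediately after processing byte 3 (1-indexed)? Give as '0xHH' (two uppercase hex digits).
After byte 1 (0x26): reg=0xF2
After byte 2 (0xF4): reg=0x12
After byte 3 (0x7F): reg=0x04

Answer: 0x04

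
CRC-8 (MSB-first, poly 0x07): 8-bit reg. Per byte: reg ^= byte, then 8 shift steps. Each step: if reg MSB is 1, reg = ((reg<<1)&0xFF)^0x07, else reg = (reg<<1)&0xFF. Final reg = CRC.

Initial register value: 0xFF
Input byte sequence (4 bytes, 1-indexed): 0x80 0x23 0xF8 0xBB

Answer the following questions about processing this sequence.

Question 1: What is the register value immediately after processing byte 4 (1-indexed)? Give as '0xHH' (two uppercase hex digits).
After byte 1 (0x80): reg=0x7A
After byte 2 (0x23): reg=0x88
After byte 3 (0xF8): reg=0x57
After byte 4 (0xBB): reg=0x8A

Answer: 0x8A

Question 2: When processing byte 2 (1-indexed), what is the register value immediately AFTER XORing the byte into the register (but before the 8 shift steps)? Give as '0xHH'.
Answer: 0x59

Derivation:
Register before byte 2: 0x7A
Byte 2: 0x23
0x7A XOR 0x23 = 0x59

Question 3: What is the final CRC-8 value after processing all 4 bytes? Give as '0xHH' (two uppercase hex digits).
After byte 1 (0x80): reg=0x7A
After byte 2 (0x23): reg=0x88
After byte 3 (0xF8): reg=0x57
After byte 4 (0xBB): reg=0x8A

Answer: 0x8A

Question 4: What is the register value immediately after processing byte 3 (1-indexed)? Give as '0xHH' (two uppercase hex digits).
After byte 1 (0x80): reg=0x7A
After byte 2 (0x23): reg=0x88
After byte 3 (0xF8): reg=0x57

Answer: 0x57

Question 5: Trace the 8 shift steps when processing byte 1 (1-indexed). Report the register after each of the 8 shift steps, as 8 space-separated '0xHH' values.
Answer: 0xFE 0xFB 0xF1 0xE5 0xCD 0x9D 0x3D 0x7A

Derivation:
Register before byte 1: 0xFF
After XOR with byte 0x80: 0x7F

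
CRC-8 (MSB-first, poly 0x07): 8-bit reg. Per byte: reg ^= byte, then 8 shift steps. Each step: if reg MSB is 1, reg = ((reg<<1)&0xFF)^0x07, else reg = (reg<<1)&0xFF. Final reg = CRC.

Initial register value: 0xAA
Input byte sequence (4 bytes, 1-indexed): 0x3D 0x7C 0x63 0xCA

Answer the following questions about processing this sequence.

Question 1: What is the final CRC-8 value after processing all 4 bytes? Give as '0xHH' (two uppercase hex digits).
Answer: 0x1B

Derivation:
After byte 1 (0x3D): reg=0xEC
After byte 2 (0x7C): reg=0xF9
After byte 3 (0x63): reg=0xCF
After byte 4 (0xCA): reg=0x1B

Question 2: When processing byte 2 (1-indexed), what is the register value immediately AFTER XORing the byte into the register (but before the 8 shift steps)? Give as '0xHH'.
Answer: 0x90

Derivation:
Register before byte 2: 0xEC
Byte 2: 0x7C
0xEC XOR 0x7C = 0x90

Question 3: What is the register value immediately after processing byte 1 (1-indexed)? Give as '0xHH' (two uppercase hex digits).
After byte 1 (0x3D): reg=0xEC

Answer: 0xEC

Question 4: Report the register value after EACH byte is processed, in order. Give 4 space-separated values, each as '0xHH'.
0xEC 0xF9 0xCF 0x1B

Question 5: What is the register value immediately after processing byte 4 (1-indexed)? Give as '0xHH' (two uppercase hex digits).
After byte 1 (0x3D): reg=0xEC
After byte 2 (0x7C): reg=0xF9
After byte 3 (0x63): reg=0xCF
After byte 4 (0xCA): reg=0x1B

Answer: 0x1B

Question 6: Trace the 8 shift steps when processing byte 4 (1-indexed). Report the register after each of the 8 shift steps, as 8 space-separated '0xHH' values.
Answer: 0x0A 0x14 0x28 0x50 0xA0 0x47 0x8E 0x1B

Derivation:
After byte 1 (0x3D): reg=0xEC
After byte 2 (0x7C): reg=0xF9
After byte 3 (0x63): reg=0xCF
Register before byte 4: 0xCF
After XOR with byte 0xCA: 0x05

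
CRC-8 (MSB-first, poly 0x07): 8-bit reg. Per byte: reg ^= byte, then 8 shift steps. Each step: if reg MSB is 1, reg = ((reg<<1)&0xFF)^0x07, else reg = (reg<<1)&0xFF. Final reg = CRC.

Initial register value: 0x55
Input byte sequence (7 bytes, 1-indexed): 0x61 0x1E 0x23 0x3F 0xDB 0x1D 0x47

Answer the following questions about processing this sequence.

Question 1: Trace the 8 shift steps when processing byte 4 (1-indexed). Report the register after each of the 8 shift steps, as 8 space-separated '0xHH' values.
After byte 1 (0x61): reg=0x8C
After byte 2 (0x1E): reg=0xF7
After byte 3 (0x23): reg=0x22
Register before byte 4: 0x22
After XOR with byte 0x3F: 0x1D

Answer: 0x3A 0x74 0xE8 0xD7 0xA9 0x55 0xAA 0x53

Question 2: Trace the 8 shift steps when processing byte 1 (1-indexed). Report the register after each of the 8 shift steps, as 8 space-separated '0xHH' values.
Answer: 0x68 0xD0 0xA7 0x49 0x92 0x23 0x46 0x8C

Derivation:
Register before byte 1: 0x55
After XOR with byte 0x61: 0x34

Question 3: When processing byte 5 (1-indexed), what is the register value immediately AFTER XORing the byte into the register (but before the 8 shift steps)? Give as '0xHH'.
Register before byte 5: 0x53
Byte 5: 0xDB
0x53 XOR 0xDB = 0x88

Answer: 0x88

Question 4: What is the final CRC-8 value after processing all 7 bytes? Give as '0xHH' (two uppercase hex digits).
Answer: 0x36

Derivation:
After byte 1 (0x61): reg=0x8C
After byte 2 (0x1E): reg=0xF7
After byte 3 (0x23): reg=0x22
After byte 4 (0x3F): reg=0x53
After byte 5 (0xDB): reg=0xB1
After byte 6 (0x1D): reg=0x4D
After byte 7 (0x47): reg=0x36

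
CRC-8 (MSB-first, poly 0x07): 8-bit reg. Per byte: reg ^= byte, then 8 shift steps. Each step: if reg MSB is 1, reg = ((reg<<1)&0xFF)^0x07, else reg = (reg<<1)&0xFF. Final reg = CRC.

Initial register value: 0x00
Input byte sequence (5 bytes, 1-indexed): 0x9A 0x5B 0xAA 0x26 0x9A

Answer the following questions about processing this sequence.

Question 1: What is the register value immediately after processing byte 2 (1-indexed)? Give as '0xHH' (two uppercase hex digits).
Answer: 0xE5

Derivation:
After byte 1 (0x9A): reg=0xCF
After byte 2 (0x5B): reg=0xE5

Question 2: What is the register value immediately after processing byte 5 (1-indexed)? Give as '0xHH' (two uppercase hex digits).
After byte 1 (0x9A): reg=0xCF
After byte 2 (0x5B): reg=0xE5
After byte 3 (0xAA): reg=0xEA
After byte 4 (0x26): reg=0x6A
After byte 5 (0x9A): reg=0xDE

Answer: 0xDE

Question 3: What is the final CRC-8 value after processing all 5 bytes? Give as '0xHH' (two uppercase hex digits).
Answer: 0xDE

Derivation:
After byte 1 (0x9A): reg=0xCF
After byte 2 (0x5B): reg=0xE5
After byte 3 (0xAA): reg=0xEA
After byte 4 (0x26): reg=0x6A
After byte 5 (0x9A): reg=0xDE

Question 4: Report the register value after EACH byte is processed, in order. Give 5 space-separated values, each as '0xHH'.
0xCF 0xE5 0xEA 0x6A 0xDE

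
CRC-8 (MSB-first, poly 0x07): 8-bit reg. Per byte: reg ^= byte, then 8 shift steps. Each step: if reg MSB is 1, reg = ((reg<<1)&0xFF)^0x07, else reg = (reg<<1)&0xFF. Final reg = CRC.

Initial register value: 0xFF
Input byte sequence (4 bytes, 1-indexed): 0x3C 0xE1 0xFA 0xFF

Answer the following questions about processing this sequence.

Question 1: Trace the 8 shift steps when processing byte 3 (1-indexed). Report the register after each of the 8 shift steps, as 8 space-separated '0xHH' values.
After byte 1 (0x3C): reg=0x47
After byte 2 (0xE1): reg=0x7B
Register before byte 3: 0x7B
After XOR with byte 0xFA: 0x81

Answer: 0x05 0x0A 0x14 0x28 0x50 0xA0 0x47 0x8E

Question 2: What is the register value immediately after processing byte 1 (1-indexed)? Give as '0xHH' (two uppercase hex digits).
After byte 1 (0x3C): reg=0x47

Answer: 0x47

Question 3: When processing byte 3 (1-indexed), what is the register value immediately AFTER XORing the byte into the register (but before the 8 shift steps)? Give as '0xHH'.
Answer: 0x81

Derivation:
Register before byte 3: 0x7B
Byte 3: 0xFA
0x7B XOR 0xFA = 0x81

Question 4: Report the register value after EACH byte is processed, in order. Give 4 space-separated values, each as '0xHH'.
0x47 0x7B 0x8E 0x50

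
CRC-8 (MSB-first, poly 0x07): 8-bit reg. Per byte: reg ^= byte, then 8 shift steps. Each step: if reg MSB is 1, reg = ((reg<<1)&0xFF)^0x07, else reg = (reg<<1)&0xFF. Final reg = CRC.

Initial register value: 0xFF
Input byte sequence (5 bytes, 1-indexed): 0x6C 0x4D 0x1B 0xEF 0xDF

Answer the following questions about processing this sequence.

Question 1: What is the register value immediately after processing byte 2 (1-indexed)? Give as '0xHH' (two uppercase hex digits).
After byte 1 (0x6C): reg=0xF0
After byte 2 (0x4D): reg=0x3A

Answer: 0x3A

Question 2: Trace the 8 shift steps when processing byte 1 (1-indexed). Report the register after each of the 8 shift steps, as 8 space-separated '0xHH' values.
Register before byte 1: 0xFF
After XOR with byte 0x6C: 0x93

Answer: 0x21 0x42 0x84 0x0F 0x1E 0x3C 0x78 0xF0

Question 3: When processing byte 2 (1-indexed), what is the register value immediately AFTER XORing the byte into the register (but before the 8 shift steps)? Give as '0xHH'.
Answer: 0xBD

Derivation:
Register before byte 2: 0xF0
Byte 2: 0x4D
0xF0 XOR 0x4D = 0xBD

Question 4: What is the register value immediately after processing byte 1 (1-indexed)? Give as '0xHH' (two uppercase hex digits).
After byte 1 (0x6C): reg=0xF0

Answer: 0xF0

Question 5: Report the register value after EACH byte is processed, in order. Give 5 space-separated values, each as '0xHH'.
0xF0 0x3A 0xE7 0x38 0xBB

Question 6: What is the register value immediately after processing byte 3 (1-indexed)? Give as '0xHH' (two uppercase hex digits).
After byte 1 (0x6C): reg=0xF0
After byte 2 (0x4D): reg=0x3A
After byte 3 (0x1B): reg=0xE7

Answer: 0xE7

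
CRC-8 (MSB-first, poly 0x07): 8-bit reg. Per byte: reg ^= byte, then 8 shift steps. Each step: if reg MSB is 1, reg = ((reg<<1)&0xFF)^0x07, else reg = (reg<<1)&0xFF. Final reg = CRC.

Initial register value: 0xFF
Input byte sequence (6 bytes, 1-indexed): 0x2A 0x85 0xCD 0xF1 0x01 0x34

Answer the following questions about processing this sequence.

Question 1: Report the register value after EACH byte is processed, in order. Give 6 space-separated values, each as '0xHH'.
0x25 0x69 0x75 0x95 0xE5 0x39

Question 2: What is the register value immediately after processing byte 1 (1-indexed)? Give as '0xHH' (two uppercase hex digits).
Answer: 0x25

Derivation:
After byte 1 (0x2A): reg=0x25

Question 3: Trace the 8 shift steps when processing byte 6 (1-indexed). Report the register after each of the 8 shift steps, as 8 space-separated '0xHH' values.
After byte 1 (0x2A): reg=0x25
After byte 2 (0x85): reg=0x69
After byte 3 (0xCD): reg=0x75
After byte 4 (0xF1): reg=0x95
After byte 5 (0x01): reg=0xE5
Register before byte 6: 0xE5
After XOR with byte 0x34: 0xD1

Answer: 0xA5 0x4D 0x9A 0x33 0x66 0xCC 0x9F 0x39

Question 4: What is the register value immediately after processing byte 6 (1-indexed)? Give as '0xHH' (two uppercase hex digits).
Answer: 0x39

Derivation:
After byte 1 (0x2A): reg=0x25
After byte 2 (0x85): reg=0x69
After byte 3 (0xCD): reg=0x75
After byte 4 (0xF1): reg=0x95
After byte 5 (0x01): reg=0xE5
After byte 6 (0x34): reg=0x39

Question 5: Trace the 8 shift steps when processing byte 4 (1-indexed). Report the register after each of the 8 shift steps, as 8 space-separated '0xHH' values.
After byte 1 (0x2A): reg=0x25
After byte 2 (0x85): reg=0x69
After byte 3 (0xCD): reg=0x75
Register before byte 4: 0x75
After XOR with byte 0xF1: 0x84

Answer: 0x0F 0x1E 0x3C 0x78 0xF0 0xE7 0xC9 0x95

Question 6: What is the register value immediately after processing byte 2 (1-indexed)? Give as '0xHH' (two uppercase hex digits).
Answer: 0x69

Derivation:
After byte 1 (0x2A): reg=0x25
After byte 2 (0x85): reg=0x69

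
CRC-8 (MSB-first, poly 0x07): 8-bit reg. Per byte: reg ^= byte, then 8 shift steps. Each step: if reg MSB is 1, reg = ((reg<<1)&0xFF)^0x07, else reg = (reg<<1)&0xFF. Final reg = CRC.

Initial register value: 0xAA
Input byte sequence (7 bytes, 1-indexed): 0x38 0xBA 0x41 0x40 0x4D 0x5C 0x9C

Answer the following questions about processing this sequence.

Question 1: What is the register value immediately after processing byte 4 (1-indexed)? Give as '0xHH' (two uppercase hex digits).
After byte 1 (0x38): reg=0xF7
After byte 2 (0xBA): reg=0xE4
After byte 3 (0x41): reg=0x72
After byte 4 (0x40): reg=0x9E

Answer: 0x9E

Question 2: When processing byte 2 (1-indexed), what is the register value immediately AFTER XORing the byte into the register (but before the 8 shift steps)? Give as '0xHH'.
Register before byte 2: 0xF7
Byte 2: 0xBA
0xF7 XOR 0xBA = 0x4D

Answer: 0x4D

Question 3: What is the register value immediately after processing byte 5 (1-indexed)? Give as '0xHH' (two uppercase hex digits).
Answer: 0x37

Derivation:
After byte 1 (0x38): reg=0xF7
After byte 2 (0xBA): reg=0xE4
After byte 3 (0x41): reg=0x72
After byte 4 (0x40): reg=0x9E
After byte 5 (0x4D): reg=0x37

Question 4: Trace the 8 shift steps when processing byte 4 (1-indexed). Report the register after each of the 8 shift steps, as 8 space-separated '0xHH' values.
Answer: 0x64 0xC8 0x97 0x29 0x52 0xA4 0x4F 0x9E

Derivation:
After byte 1 (0x38): reg=0xF7
After byte 2 (0xBA): reg=0xE4
After byte 3 (0x41): reg=0x72
Register before byte 4: 0x72
After XOR with byte 0x40: 0x32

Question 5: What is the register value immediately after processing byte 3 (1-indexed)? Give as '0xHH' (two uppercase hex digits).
After byte 1 (0x38): reg=0xF7
After byte 2 (0xBA): reg=0xE4
After byte 3 (0x41): reg=0x72

Answer: 0x72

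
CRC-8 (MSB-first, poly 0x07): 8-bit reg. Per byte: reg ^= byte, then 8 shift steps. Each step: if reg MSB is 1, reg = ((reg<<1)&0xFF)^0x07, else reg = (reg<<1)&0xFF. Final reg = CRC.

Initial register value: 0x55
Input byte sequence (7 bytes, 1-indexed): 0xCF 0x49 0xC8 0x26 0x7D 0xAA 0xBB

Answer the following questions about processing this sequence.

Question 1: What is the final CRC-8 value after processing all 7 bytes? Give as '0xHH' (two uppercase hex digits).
After byte 1 (0xCF): reg=0xCF
After byte 2 (0x49): reg=0x9B
After byte 3 (0xC8): reg=0xBE
After byte 4 (0x26): reg=0xC1
After byte 5 (0x7D): reg=0x3D
After byte 6 (0xAA): reg=0xEC
After byte 7 (0xBB): reg=0xA2

Answer: 0xA2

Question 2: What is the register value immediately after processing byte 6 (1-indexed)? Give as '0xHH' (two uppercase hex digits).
Answer: 0xEC

Derivation:
After byte 1 (0xCF): reg=0xCF
After byte 2 (0x49): reg=0x9B
After byte 3 (0xC8): reg=0xBE
After byte 4 (0x26): reg=0xC1
After byte 5 (0x7D): reg=0x3D
After byte 6 (0xAA): reg=0xEC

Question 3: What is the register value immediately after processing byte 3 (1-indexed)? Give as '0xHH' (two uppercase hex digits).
After byte 1 (0xCF): reg=0xCF
After byte 2 (0x49): reg=0x9B
After byte 3 (0xC8): reg=0xBE

Answer: 0xBE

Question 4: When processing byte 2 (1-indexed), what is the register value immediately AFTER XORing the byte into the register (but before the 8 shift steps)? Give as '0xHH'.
Answer: 0x86

Derivation:
Register before byte 2: 0xCF
Byte 2: 0x49
0xCF XOR 0x49 = 0x86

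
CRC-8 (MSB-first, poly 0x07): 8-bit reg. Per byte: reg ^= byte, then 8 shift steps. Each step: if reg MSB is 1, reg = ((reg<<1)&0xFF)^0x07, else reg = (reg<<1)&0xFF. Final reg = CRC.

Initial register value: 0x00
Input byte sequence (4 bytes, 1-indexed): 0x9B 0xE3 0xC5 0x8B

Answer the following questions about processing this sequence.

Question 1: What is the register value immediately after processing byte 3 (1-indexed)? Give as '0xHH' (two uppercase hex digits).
Answer: 0x6C

Derivation:
After byte 1 (0x9B): reg=0xC8
After byte 2 (0xE3): reg=0xD1
After byte 3 (0xC5): reg=0x6C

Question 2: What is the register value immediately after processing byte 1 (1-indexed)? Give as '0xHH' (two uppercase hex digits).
After byte 1 (0x9B): reg=0xC8

Answer: 0xC8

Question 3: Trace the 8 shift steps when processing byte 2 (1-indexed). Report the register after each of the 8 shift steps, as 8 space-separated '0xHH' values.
Answer: 0x56 0xAC 0x5F 0xBE 0x7B 0xF6 0xEB 0xD1

Derivation:
After byte 1 (0x9B): reg=0xC8
Register before byte 2: 0xC8
After XOR with byte 0xE3: 0x2B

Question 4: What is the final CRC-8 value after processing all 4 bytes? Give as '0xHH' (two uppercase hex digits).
Answer: 0xBB

Derivation:
After byte 1 (0x9B): reg=0xC8
After byte 2 (0xE3): reg=0xD1
After byte 3 (0xC5): reg=0x6C
After byte 4 (0x8B): reg=0xBB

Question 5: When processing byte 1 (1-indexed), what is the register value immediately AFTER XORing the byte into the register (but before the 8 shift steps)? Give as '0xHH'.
Register before byte 1: 0x00
Byte 1: 0x9B
0x00 XOR 0x9B = 0x9B

Answer: 0x9B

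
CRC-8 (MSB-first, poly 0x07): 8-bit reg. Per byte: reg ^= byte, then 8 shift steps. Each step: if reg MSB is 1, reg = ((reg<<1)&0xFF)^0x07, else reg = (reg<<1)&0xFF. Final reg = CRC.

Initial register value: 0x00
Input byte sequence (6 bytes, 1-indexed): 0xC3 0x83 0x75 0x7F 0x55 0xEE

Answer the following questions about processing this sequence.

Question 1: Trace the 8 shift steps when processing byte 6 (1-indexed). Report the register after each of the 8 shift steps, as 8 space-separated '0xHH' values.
After byte 1 (0xC3): reg=0x47
After byte 2 (0x83): reg=0x52
After byte 3 (0x75): reg=0xF5
After byte 4 (0x7F): reg=0xBF
After byte 5 (0x55): reg=0x98
Register before byte 6: 0x98
After XOR with byte 0xEE: 0x76

Answer: 0xEC 0xDF 0xB9 0x75 0xEA 0xD3 0xA1 0x45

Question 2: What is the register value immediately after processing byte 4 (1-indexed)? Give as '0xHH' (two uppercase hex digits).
After byte 1 (0xC3): reg=0x47
After byte 2 (0x83): reg=0x52
After byte 3 (0x75): reg=0xF5
After byte 4 (0x7F): reg=0xBF

Answer: 0xBF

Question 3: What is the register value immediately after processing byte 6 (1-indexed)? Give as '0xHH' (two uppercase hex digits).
After byte 1 (0xC3): reg=0x47
After byte 2 (0x83): reg=0x52
After byte 3 (0x75): reg=0xF5
After byte 4 (0x7F): reg=0xBF
After byte 5 (0x55): reg=0x98
After byte 6 (0xEE): reg=0x45

Answer: 0x45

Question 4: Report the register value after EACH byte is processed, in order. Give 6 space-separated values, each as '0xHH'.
0x47 0x52 0xF5 0xBF 0x98 0x45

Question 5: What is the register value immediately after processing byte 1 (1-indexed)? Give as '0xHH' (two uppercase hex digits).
After byte 1 (0xC3): reg=0x47

Answer: 0x47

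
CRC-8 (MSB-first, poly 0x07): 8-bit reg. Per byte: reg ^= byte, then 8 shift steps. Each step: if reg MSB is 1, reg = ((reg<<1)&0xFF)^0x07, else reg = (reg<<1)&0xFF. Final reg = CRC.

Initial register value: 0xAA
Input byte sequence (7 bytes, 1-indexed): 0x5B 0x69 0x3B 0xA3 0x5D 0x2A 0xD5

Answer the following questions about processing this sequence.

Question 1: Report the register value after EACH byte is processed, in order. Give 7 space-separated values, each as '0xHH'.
0xD9 0x19 0xEE 0xE4 0x26 0x24 0xD9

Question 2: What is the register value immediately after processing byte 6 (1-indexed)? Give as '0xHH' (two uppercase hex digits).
Answer: 0x24

Derivation:
After byte 1 (0x5B): reg=0xD9
After byte 2 (0x69): reg=0x19
After byte 3 (0x3B): reg=0xEE
After byte 4 (0xA3): reg=0xE4
After byte 5 (0x5D): reg=0x26
After byte 6 (0x2A): reg=0x24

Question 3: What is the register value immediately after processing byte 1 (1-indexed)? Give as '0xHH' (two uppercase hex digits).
After byte 1 (0x5B): reg=0xD9

Answer: 0xD9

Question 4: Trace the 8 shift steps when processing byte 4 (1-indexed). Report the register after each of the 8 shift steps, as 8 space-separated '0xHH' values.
Answer: 0x9A 0x33 0x66 0xCC 0x9F 0x39 0x72 0xE4

Derivation:
After byte 1 (0x5B): reg=0xD9
After byte 2 (0x69): reg=0x19
After byte 3 (0x3B): reg=0xEE
Register before byte 4: 0xEE
After XOR with byte 0xA3: 0x4D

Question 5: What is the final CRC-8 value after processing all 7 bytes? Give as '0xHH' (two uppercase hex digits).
Answer: 0xD9

Derivation:
After byte 1 (0x5B): reg=0xD9
After byte 2 (0x69): reg=0x19
After byte 3 (0x3B): reg=0xEE
After byte 4 (0xA3): reg=0xE4
After byte 5 (0x5D): reg=0x26
After byte 6 (0x2A): reg=0x24
After byte 7 (0xD5): reg=0xD9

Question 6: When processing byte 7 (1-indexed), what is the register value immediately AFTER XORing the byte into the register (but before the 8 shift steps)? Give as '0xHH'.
Register before byte 7: 0x24
Byte 7: 0xD5
0x24 XOR 0xD5 = 0xF1

Answer: 0xF1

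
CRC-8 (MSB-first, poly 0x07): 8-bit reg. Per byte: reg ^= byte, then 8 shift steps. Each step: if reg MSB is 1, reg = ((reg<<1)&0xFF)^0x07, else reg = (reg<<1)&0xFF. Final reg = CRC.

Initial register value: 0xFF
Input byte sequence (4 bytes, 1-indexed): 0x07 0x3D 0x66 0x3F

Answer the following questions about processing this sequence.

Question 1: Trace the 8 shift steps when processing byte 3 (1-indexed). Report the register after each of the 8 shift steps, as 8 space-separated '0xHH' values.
After byte 1 (0x07): reg=0xE6
After byte 2 (0x3D): reg=0x0F
Register before byte 3: 0x0F
After XOR with byte 0x66: 0x69

Answer: 0xD2 0xA3 0x41 0x82 0x03 0x06 0x0C 0x18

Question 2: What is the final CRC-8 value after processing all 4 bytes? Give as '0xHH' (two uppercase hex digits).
After byte 1 (0x07): reg=0xE6
After byte 2 (0x3D): reg=0x0F
After byte 3 (0x66): reg=0x18
After byte 4 (0x3F): reg=0xF5

Answer: 0xF5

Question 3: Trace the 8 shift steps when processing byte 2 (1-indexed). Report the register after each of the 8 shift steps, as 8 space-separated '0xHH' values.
Answer: 0xB1 0x65 0xCA 0x93 0x21 0x42 0x84 0x0F

Derivation:
After byte 1 (0x07): reg=0xE6
Register before byte 2: 0xE6
After XOR with byte 0x3D: 0xDB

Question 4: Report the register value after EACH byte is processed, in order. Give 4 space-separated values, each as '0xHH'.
0xE6 0x0F 0x18 0xF5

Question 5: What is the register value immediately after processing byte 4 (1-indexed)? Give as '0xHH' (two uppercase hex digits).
After byte 1 (0x07): reg=0xE6
After byte 2 (0x3D): reg=0x0F
After byte 3 (0x66): reg=0x18
After byte 4 (0x3F): reg=0xF5

Answer: 0xF5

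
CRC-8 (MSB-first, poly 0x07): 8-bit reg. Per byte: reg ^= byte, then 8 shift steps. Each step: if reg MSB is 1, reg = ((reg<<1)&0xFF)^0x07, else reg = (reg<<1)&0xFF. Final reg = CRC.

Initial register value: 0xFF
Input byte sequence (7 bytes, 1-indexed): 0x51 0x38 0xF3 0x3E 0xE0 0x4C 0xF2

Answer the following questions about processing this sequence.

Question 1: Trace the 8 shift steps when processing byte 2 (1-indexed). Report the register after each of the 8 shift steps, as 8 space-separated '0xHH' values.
After byte 1 (0x51): reg=0x43
Register before byte 2: 0x43
After XOR with byte 0x38: 0x7B

Answer: 0xF6 0xEB 0xD1 0xA5 0x4D 0x9A 0x33 0x66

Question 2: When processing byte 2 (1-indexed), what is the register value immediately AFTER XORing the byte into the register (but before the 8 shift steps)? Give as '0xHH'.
Register before byte 2: 0x43
Byte 2: 0x38
0x43 XOR 0x38 = 0x7B

Answer: 0x7B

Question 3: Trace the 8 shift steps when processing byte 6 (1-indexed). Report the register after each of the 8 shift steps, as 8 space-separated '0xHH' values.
Answer: 0x4F 0x9E 0x3B 0x76 0xEC 0xDF 0xB9 0x75

Derivation:
After byte 1 (0x51): reg=0x43
After byte 2 (0x38): reg=0x66
After byte 3 (0xF3): reg=0xE2
After byte 4 (0x3E): reg=0x1A
After byte 5 (0xE0): reg=0xE8
Register before byte 6: 0xE8
After XOR with byte 0x4C: 0xA4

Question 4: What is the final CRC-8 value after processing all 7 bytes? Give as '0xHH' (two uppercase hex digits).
Answer: 0x9C

Derivation:
After byte 1 (0x51): reg=0x43
After byte 2 (0x38): reg=0x66
After byte 3 (0xF3): reg=0xE2
After byte 4 (0x3E): reg=0x1A
After byte 5 (0xE0): reg=0xE8
After byte 6 (0x4C): reg=0x75
After byte 7 (0xF2): reg=0x9C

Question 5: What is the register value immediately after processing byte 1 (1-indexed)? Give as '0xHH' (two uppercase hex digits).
Answer: 0x43

Derivation:
After byte 1 (0x51): reg=0x43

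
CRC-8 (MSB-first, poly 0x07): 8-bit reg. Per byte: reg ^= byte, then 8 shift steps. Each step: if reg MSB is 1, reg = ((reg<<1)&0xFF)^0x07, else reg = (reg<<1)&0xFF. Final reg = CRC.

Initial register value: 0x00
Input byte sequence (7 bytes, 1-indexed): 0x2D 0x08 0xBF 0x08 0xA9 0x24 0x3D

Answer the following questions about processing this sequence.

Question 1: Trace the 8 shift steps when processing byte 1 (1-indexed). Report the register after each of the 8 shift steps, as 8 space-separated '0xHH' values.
Answer: 0x5A 0xB4 0x6F 0xDE 0xBB 0x71 0xE2 0xC3

Derivation:
Register before byte 1: 0x00
After XOR with byte 0x2D: 0x2D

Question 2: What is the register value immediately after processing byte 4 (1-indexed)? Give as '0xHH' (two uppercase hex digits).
After byte 1 (0x2D): reg=0xC3
After byte 2 (0x08): reg=0x7F
After byte 3 (0xBF): reg=0x4E
After byte 4 (0x08): reg=0xD5

Answer: 0xD5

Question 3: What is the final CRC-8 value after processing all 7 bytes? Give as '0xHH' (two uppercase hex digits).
Answer: 0xD4

Derivation:
After byte 1 (0x2D): reg=0xC3
After byte 2 (0x08): reg=0x7F
After byte 3 (0xBF): reg=0x4E
After byte 4 (0x08): reg=0xD5
After byte 5 (0xA9): reg=0x73
After byte 6 (0x24): reg=0xA2
After byte 7 (0x3D): reg=0xD4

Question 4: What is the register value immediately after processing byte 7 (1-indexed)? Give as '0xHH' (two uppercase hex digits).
After byte 1 (0x2D): reg=0xC3
After byte 2 (0x08): reg=0x7F
After byte 3 (0xBF): reg=0x4E
After byte 4 (0x08): reg=0xD5
After byte 5 (0xA9): reg=0x73
After byte 6 (0x24): reg=0xA2
After byte 7 (0x3D): reg=0xD4

Answer: 0xD4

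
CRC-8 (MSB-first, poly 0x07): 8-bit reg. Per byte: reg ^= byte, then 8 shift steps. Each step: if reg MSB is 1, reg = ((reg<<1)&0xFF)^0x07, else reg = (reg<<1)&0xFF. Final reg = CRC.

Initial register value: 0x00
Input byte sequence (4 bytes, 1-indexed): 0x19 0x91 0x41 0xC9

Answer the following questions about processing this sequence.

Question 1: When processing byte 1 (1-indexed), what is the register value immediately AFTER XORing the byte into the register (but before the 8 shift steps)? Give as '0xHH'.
Register before byte 1: 0x00
Byte 1: 0x19
0x00 XOR 0x19 = 0x19

Answer: 0x19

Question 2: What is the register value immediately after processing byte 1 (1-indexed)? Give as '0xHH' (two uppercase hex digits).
Answer: 0x4F

Derivation:
After byte 1 (0x19): reg=0x4F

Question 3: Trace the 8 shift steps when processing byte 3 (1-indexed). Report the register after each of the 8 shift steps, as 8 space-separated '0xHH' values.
After byte 1 (0x19): reg=0x4F
After byte 2 (0x91): reg=0x14
Register before byte 3: 0x14
After XOR with byte 0x41: 0x55

Answer: 0xAA 0x53 0xA6 0x4B 0x96 0x2B 0x56 0xAC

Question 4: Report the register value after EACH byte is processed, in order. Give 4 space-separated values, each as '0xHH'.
0x4F 0x14 0xAC 0x3C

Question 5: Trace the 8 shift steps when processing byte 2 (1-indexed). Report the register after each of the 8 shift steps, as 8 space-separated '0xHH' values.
After byte 1 (0x19): reg=0x4F
Register before byte 2: 0x4F
After XOR with byte 0x91: 0xDE

Answer: 0xBB 0x71 0xE2 0xC3 0x81 0x05 0x0A 0x14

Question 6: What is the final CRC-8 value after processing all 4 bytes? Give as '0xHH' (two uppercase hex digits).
Answer: 0x3C

Derivation:
After byte 1 (0x19): reg=0x4F
After byte 2 (0x91): reg=0x14
After byte 3 (0x41): reg=0xAC
After byte 4 (0xC9): reg=0x3C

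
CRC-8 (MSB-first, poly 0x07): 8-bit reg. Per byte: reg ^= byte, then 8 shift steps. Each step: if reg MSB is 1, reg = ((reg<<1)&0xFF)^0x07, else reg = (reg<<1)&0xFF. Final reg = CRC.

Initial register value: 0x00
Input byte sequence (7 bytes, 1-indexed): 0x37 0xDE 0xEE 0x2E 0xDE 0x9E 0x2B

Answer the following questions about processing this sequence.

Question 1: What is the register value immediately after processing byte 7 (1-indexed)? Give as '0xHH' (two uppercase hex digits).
After byte 1 (0x37): reg=0x85
After byte 2 (0xDE): reg=0x86
After byte 3 (0xEE): reg=0x1F
After byte 4 (0x2E): reg=0x97
After byte 5 (0xDE): reg=0xF8
After byte 6 (0x9E): reg=0x35
After byte 7 (0x2B): reg=0x5A

Answer: 0x5A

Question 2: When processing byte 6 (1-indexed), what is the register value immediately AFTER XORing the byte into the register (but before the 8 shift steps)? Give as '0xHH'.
Answer: 0x66

Derivation:
Register before byte 6: 0xF8
Byte 6: 0x9E
0xF8 XOR 0x9E = 0x66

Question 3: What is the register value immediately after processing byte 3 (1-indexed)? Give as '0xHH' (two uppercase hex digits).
After byte 1 (0x37): reg=0x85
After byte 2 (0xDE): reg=0x86
After byte 3 (0xEE): reg=0x1F

Answer: 0x1F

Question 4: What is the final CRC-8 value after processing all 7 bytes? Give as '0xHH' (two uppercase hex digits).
Answer: 0x5A

Derivation:
After byte 1 (0x37): reg=0x85
After byte 2 (0xDE): reg=0x86
After byte 3 (0xEE): reg=0x1F
After byte 4 (0x2E): reg=0x97
After byte 5 (0xDE): reg=0xF8
After byte 6 (0x9E): reg=0x35
After byte 7 (0x2B): reg=0x5A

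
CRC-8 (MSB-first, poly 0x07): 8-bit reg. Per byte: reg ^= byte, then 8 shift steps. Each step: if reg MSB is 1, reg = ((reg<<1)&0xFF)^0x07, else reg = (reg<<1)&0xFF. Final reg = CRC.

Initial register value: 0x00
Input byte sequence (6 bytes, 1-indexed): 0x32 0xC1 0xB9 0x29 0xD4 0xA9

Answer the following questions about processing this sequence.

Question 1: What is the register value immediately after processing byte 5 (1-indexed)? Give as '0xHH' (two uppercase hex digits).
After byte 1 (0x32): reg=0x9E
After byte 2 (0xC1): reg=0x9A
After byte 3 (0xB9): reg=0xE9
After byte 4 (0x29): reg=0x4E
After byte 5 (0xD4): reg=0xCF

Answer: 0xCF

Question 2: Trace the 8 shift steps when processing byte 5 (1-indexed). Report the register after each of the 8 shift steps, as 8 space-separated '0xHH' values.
After byte 1 (0x32): reg=0x9E
After byte 2 (0xC1): reg=0x9A
After byte 3 (0xB9): reg=0xE9
After byte 4 (0x29): reg=0x4E
Register before byte 5: 0x4E
After XOR with byte 0xD4: 0x9A

Answer: 0x33 0x66 0xCC 0x9F 0x39 0x72 0xE4 0xCF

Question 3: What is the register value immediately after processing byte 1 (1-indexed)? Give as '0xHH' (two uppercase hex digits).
After byte 1 (0x32): reg=0x9E

Answer: 0x9E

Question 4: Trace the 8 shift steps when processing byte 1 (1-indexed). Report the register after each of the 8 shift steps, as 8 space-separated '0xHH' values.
Answer: 0x64 0xC8 0x97 0x29 0x52 0xA4 0x4F 0x9E

Derivation:
Register before byte 1: 0x00
After XOR with byte 0x32: 0x32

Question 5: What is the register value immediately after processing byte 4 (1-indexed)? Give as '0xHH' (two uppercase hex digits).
After byte 1 (0x32): reg=0x9E
After byte 2 (0xC1): reg=0x9A
After byte 3 (0xB9): reg=0xE9
After byte 4 (0x29): reg=0x4E

Answer: 0x4E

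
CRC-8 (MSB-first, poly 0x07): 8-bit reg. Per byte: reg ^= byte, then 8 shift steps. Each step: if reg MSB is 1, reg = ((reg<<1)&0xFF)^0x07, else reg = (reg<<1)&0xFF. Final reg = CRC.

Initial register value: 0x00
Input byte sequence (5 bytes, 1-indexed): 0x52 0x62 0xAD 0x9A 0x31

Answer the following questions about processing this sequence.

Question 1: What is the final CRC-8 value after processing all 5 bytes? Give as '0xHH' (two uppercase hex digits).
Answer: 0x6A

Derivation:
After byte 1 (0x52): reg=0xB9
After byte 2 (0x62): reg=0x0F
After byte 3 (0xAD): reg=0x67
After byte 4 (0x9A): reg=0xFD
After byte 5 (0x31): reg=0x6A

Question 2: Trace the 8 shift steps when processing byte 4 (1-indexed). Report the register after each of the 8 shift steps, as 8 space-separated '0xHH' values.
Answer: 0xFD 0xFD 0xFD 0xFD 0xFD 0xFD 0xFD 0xFD

Derivation:
After byte 1 (0x52): reg=0xB9
After byte 2 (0x62): reg=0x0F
After byte 3 (0xAD): reg=0x67
Register before byte 4: 0x67
After XOR with byte 0x9A: 0xFD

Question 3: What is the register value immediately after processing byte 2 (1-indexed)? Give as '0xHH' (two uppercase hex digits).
Answer: 0x0F

Derivation:
After byte 1 (0x52): reg=0xB9
After byte 2 (0x62): reg=0x0F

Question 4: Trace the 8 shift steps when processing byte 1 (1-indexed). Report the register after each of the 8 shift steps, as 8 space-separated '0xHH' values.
Answer: 0xA4 0x4F 0x9E 0x3B 0x76 0xEC 0xDF 0xB9

Derivation:
Register before byte 1: 0x00
After XOR with byte 0x52: 0x52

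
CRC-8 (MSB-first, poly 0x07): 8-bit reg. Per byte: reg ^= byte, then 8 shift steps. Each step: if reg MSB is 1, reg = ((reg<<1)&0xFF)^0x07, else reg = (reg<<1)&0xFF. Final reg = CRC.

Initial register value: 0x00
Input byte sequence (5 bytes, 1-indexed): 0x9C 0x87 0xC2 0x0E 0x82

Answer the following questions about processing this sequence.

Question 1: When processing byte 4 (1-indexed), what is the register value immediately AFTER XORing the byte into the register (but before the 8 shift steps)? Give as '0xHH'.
Answer: 0xC0

Derivation:
Register before byte 4: 0xCE
Byte 4: 0x0E
0xCE XOR 0x0E = 0xC0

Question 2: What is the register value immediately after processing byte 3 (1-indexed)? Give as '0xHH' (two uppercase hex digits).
Answer: 0xCE

Derivation:
After byte 1 (0x9C): reg=0xDD
After byte 2 (0x87): reg=0x81
After byte 3 (0xC2): reg=0xCE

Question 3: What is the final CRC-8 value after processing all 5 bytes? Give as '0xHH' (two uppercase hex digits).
Answer: 0x6A

Derivation:
After byte 1 (0x9C): reg=0xDD
After byte 2 (0x87): reg=0x81
After byte 3 (0xC2): reg=0xCE
After byte 4 (0x0E): reg=0x4E
After byte 5 (0x82): reg=0x6A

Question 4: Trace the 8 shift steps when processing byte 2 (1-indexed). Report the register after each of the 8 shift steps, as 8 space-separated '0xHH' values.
Answer: 0xB4 0x6F 0xDE 0xBB 0x71 0xE2 0xC3 0x81

Derivation:
After byte 1 (0x9C): reg=0xDD
Register before byte 2: 0xDD
After XOR with byte 0x87: 0x5A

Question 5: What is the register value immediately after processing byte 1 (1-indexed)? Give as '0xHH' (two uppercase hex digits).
Answer: 0xDD

Derivation:
After byte 1 (0x9C): reg=0xDD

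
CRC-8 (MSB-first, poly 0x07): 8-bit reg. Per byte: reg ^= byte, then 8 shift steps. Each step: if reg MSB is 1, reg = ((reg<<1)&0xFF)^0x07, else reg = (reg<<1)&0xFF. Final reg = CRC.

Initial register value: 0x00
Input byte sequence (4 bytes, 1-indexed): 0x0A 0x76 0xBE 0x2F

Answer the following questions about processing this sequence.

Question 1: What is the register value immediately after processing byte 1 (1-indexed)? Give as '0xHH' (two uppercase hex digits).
Answer: 0x36

Derivation:
After byte 1 (0x0A): reg=0x36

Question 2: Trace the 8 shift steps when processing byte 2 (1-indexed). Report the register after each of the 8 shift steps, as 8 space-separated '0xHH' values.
Answer: 0x80 0x07 0x0E 0x1C 0x38 0x70 0xE0 0xC7

Derivation:
After byte 1 (0x0A): reg=0x36
Register before byte 2: 0x36
After XOR with byte 0x76: 0x40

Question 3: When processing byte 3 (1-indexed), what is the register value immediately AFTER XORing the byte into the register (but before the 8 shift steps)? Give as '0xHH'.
Register before byte 3: 0xC7
Byte 3: 0xBE
0xC7 XOR 0xBE = 0x79

Answer: 0x79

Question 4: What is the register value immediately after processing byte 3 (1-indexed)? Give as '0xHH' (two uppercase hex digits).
After byte 1 (0x0A): reg=0x36
After byte 2 (0x76): reg=0xC7
After byte 3 (0xBE): reg=0x68

Answer: 0x68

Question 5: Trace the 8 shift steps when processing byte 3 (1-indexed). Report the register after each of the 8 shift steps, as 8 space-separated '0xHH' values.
After byte 1 (0x0A): reg=0x36
After byte 2 (0x76): reg=0xC7
Register before byte 3: 0xC7
After XOR with byte 0xBE: 0x79

Answer: 0xF2 0xE3 0xC1 0x85 0x0D 0x1A 0x34 0x68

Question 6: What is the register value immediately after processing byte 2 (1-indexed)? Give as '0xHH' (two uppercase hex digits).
After byte 1 (0x0A): reg=0x36
After byte 2 (0x76): reg=0xC7

Answer: 0xC7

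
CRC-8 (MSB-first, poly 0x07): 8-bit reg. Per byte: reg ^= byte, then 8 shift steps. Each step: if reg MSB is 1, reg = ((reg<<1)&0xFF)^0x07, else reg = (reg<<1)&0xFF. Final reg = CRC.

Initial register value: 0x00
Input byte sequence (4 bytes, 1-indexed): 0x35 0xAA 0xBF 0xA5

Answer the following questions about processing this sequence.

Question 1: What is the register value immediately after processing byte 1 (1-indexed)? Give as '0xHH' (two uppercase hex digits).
After byte 1 (0x35): reg=0x8B

Answer: 0x8B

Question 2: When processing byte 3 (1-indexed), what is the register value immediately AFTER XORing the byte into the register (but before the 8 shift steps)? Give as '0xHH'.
Answer: 0x58

Derivation:
Register before byte 3: 0xE7
Byte 3: 0xBF
0xE7 XOR 0xBF = 0x58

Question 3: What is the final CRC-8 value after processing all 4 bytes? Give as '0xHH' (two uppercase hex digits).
After byte 1 (0x35): reg=0x8B
After byte 2 (0xAA): reg=0xE7
After byte 3 (0xBF): reg=0x8F
After byte 4 (0xA5): reg=0xD6

Answer: 0xD6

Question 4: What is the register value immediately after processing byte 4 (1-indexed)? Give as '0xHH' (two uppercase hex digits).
After byte 1 (0x35): reg=0x8B
After byte 2 (0xAA): reg=0xE7
After byte 3 (0xBF): reg=0x8F
After byte 4 (0xA5): reg=0xD6

Answer: 0xD6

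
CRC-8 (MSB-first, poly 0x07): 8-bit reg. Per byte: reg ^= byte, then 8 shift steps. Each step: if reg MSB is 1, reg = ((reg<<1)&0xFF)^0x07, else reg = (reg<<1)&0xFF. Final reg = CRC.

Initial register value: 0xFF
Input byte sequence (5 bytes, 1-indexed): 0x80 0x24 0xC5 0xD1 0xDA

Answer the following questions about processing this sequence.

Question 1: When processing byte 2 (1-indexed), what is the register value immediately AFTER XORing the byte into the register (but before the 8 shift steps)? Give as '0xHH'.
Answer: 0x5E

Derivation:
Register before byte 2: 0x7A
Byte 2: 0x24
0x7A XOR 0x24 = 0x5E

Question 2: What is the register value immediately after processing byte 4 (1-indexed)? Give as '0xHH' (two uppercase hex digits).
Answer: 0x9D

Derivation:
After byte 1 (0x80): reg=0x7A
After byte 2 (0x24): reg=0x9D
After byte 3 (0xC5): reg=0x8F
After byte 4 (0xD1): reg=0x9D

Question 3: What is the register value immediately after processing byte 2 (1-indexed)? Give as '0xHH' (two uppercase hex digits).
Answer: 0x9D

Derivation:
After byte 1 (0x80): reg=0x7A
After byte 2 (0x24): reg=0x9D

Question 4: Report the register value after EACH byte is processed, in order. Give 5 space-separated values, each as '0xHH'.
0x7A 0x9D 0x8F 0x9D 0xD2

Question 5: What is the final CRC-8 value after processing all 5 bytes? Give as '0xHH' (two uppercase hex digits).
Answer: 0xD2

Derivation:
After byte 1 (0x80): reg=0x7A
After byte 2 (0x24): reg=0x9D
After byte 3 (0xC5): reg=0x8F
After byte 4 (0xD1): reg=0x9D
After byte 5 (0xDA): reg=0xD2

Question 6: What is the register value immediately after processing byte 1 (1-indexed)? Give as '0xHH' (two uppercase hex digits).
After byte 1 (0x80): reg=0x7A

Answer: 0x7A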